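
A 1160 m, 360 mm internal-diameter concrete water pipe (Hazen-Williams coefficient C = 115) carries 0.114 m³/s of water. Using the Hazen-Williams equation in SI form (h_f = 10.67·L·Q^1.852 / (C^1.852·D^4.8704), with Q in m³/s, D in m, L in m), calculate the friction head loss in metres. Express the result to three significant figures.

h_f = 10.67·1160·0.114^1.852 / (115^1.852·0.360^4.8704) = 4.904 m

h_f ≈ 4.90 m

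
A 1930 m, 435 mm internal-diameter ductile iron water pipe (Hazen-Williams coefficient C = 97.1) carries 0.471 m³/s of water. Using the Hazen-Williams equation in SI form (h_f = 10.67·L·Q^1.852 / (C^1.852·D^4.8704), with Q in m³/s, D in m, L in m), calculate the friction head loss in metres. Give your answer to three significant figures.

h_f = 10.67·1930·0.471^1.852 / (97.1^1.852·0.435^4.8704) = 61.45 m

h_f ≈ 61.5 m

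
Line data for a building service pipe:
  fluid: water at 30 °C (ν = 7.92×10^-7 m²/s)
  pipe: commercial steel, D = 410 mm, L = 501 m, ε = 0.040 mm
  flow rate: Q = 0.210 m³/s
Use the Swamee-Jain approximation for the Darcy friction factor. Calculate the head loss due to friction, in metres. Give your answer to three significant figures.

V = 4Q/(πD²) = 4·0.210/(π·0.410²) = 1.591 m/s
Re = VD/ν = 1.591·0.410/7.92×10^-7 = 8.23×10^5 → turbulent
ε/D = 0.040/410 = 9.76×10^-5
Swamee-Jain: f = 0.01371
h_f = f(L/D)V²/(2g) = 0.01371·(501/0.410)·1.591²/(2·9.81) = 2.160 m

h_f ≈ 2.16 m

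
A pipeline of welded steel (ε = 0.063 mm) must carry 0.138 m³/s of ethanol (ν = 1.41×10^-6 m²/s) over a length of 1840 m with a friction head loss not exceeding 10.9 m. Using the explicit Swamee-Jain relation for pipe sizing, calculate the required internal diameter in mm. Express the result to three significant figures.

Swamee-Jain (Type III): D = 0.66·[ε^1.25·(LQ²/(gh_f))^4.75 + ν·Q^9.4·(L/(gh_f))^5.2]^0.04
LQ²/(gh_f) = 0.3277; L/(gh_f) = 17.21
Term 1 = ε^1.25·(…)^4.75 = 2.80×10^-8; Term 2 = ν·Q^9.4·(…)^5.2 = 3.09×10^-8
D = 0.66·(2.80×10^-8 + 3.09×10^-8)^0.04 = 0.3391 m = 339 mm
Check: V = 1.53 m/s, Re = 3.67×10^5, f = 0.01584, h_f = 10.2 m ≈ 10.9 m ✓

D ≈ 339 mm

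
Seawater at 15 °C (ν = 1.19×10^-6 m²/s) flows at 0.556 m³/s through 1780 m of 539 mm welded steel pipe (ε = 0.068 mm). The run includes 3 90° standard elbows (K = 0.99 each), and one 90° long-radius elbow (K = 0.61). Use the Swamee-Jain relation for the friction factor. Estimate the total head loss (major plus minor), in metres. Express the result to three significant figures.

H_L ≈ 14.9 m

V = 4Q/(πD²) = 2.437 m/s; V²/2g = 0.3026 m
Re = 1.10×10^6, ε/D = 1.26×10^-4 → f = 0.01378 (Swamee-Jain)
Major: h_f = f(L/D)·V²/2g = 0.01378·3302·0.3026 = 13.77 m
Minor: ΣK = 3.58; h_m = ΣK·V²/2g = 1.083 m
Total H_L = 13.77 + 1.083 = 14.85 m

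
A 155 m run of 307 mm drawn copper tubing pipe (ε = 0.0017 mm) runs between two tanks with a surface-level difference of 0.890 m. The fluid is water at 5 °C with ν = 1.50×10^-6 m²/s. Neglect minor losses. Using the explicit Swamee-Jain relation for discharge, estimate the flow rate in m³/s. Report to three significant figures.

Q ≈ 0.115 m³/s

Swamee-Jain (Type II): Q = -0.965·√(gD⁵h_f/L)·ln[ε/(3.7D) + √(3.17ν²L/(gD³h_f))]
√(gD⁵h_f/L) = √(9.81·0.307⁵·0.890/155) = 0.01239
ε/(3.7D) = 1.50×10^-6; √(3.17ν²L/(gD³h_f)) = 6.62×10^-5
Q = -0.965·0.01239·ln(6.765×10^-5) = 0.1148 m³/s
Check: V = 1.55 m/s, Re = 3.17×10^5, f = 0.01429, h_f = 0.885 m ≈ 0.890 m ✓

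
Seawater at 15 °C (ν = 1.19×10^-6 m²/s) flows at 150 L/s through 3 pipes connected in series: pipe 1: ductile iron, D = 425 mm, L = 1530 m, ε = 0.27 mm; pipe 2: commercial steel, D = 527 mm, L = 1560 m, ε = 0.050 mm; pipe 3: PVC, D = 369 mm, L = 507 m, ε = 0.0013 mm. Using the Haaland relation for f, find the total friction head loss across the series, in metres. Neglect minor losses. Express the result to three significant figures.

Pipe 1: V = 1.057 m/s, Re = 3.78×10^5, ε/D = 6.35×10^-4, f = 0.01860, h_1 = f(L/D)V²/2g = 3.816 m
Pipe 2: V = 0.6877 m/s, Re = 3.05×10^5, ε/D = 9.49×10^-5, f = 0.01515, h_2 = f(L/D)V²/2g = 1.081 m
Pipe 3: V = 1.403 m/s, Re = 4.35×10^5, ε/D = 3.52×10^-6, f = 0.01343, h_3 = f(L/D)V²/2g = 1.850 m
Series → Q common, losses add: H = Σh = 6.747 m

H ≈ 6.75 m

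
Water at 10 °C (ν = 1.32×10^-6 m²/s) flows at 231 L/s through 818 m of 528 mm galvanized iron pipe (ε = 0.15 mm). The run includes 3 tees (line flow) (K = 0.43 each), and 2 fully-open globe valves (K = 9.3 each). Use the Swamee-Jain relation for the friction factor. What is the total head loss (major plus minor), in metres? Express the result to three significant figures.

V = 4Q/(πD²) = 1.055 m/s; V²/2g = 0.05673 m
Re = 4.22×10^5, ε/D = 2.84×10^-4 → f = 0.01645 (Swamee-Jain)
Major: h_f = f(L/D)·V²/2g = 0.01645·1549·0.05673 = 1.446 m
Minor: ΣK = 19.9; h_m = ΣK·V²/2g = 1.128 m
Total H_L = 1.446 + 1.128 = 2.574 m

H_L ≈ 2.57 m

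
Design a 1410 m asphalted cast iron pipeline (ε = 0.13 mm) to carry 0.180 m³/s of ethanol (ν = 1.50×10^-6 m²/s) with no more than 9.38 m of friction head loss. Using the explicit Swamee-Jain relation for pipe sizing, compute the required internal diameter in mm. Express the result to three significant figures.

Swamee-Jain (Type III): D = 0.66·[ε^1.25·(LQ²/(gh_f))^4.75 + ν·Q^9.4·(L/(gh_f))^5.2]^0.04
LQ²/(gh_f) = 0.4965; L/(gh_f) = 15.32
Term 1 = ε^1.25·(…)^4.75 = 4.99×10^-7; Term 2 = ν·Q^9.4·(…)^5.2 = 2.19×10^-7
D = 0.66·(4.99×10^-7 + 2.19×10^-7)^0.04 = 0.3748 m = 375 mm
Check: V = 1.63 m/s, Re = 4.08×10^5, f = 0.01697, h_f = 8.66 m ≈ 9.38 m ✓

D ≈ 375 mm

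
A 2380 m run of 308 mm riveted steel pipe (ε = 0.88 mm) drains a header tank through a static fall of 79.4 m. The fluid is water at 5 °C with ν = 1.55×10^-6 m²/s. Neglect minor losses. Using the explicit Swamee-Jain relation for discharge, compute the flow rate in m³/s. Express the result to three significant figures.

Swamee-Jain (Type II): Q = -0.965·√(gD⁵h_f/L)·ln[ε/(3.7D) + √(3.17ν²L/(gD³h_f))]
√(gD⁵h_f/L) = √(9.81·0.308⁵·79.4/2380) = 0.03012
ε/(3.7D) = 7.72×10^-4; √(3.17ν²L/(gD³h_f)) = 2.82×10^-5
Q = -0.965·0.03012·ln(8.004×10^-4) = 0.2072 m³/s
Check: V = 2.78 m/s, Re = 5.53×10^5, f = 0.02617, h_f = 79.7 m ≈ 79.4 m ✓

Q ≈ 0.207 m³/s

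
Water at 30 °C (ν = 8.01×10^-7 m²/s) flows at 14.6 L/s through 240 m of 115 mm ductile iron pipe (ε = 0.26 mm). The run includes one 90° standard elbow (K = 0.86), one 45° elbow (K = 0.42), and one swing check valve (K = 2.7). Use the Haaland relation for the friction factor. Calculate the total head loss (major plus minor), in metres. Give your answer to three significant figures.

V = 4Q/(πD²) = 1.406 m/s; V²/2g = 0.1007 m
Re = 2.02×10^5, ε/D = 0.00226 → f = 0.02497 (Haaland)
Major: h_f = f(L/D)·V²/2g = 0.02497·2087·0.1007 = 5.248 m
Minor: ΣK = 3.98; h_m = ΣK·V²/2g = 0.4008 m
Total H_L = 5.248 + 0.4008 = 5.648 m

H_L ≈ 5.65 m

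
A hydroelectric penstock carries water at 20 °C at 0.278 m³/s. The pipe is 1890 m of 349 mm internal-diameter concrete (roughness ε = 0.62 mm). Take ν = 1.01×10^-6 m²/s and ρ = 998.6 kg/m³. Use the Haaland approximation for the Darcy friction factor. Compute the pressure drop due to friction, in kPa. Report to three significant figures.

Δp ≈ 523 kPa

V = 4Q/(πD²) = 4·0.278/(π·0.349²) = 2.906 m/s
Re = VD/ν = 2.906·0.349/1.01×10^-6 = 1.00×10^6 → turbulent
ε/D = 0.62/349 = 0.00178
Haaland: f = 0.02292
h_f = f(L/D)V²/(2g) = 0.02292·(1890/0.349)·2.906²/(2·9.81) = 53.43 m
Δp = ρg·h_f = 998.6·9.81·53.43 = 523.4 kPa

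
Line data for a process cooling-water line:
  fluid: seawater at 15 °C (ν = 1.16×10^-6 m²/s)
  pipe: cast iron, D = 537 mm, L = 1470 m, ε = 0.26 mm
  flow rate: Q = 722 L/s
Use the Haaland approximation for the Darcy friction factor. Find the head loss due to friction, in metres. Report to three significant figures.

V = 4Q/(πD²) = 4·0.722/(π·0.537²) = 3.188 m/s
Re = VD/ν = 3.188·0.537/1.16×10^-6 = 1.48×10^6 → turbulent
ε/D = 0.26/537 = 4.84×10^-4
Haaland: f = 0.01692
h_f = f(L/D)V²/(2g) = 0.01692·(1470/0.537)·3.188²/(2·9.81) = 23.99 m

h_f ≈ 24.0 m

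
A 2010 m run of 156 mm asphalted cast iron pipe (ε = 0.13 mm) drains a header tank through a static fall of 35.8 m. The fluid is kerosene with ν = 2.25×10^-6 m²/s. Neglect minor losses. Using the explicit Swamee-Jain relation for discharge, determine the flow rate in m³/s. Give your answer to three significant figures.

Swamee-Jain (Type II): Q = -0.965·√(gD⁵h_f/L)·ln[ε/(3.7D) + √(3.17ν²L/(gD³h_f))]
√(gD⁵h_f/L) = √(9.81·0.156⁵·35.8/2010) = 0.004018
ε/(3.7D) = 2.25×10^-4; √(3.17ν²L/(gD³h_f)) = 1.56×10^-4
Q = -0.965·0.004018·ln(3.808×10^-4) = 0.03053 m³/s
Check: V = 1.60 m/s, Re = 1.11×10^5, f = 0.02152, h_f = 36.1 m ≈ 35.8 m ✓

Q ≈ 0.0305 m³/s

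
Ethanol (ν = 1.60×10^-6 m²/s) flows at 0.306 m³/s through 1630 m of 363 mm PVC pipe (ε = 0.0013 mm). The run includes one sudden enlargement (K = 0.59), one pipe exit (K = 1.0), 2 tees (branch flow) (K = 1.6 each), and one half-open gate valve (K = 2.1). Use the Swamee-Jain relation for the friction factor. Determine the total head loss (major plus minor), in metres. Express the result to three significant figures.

V = 4Q/(πD²) = 2.957 m/s; V²/2g = 0.4456 m
Re = 6.71×10^5, ε/D = 3.58×10^-6 → f = 0.01250 (Swamee-Jain)
Major: h_f = f(L/D)·V²/2g = 0.01250·4490·0.4456 = 25.01 m
Minor: ΣK = 6.89; h_m = ΣK·V²/2g = 3.070 m
Total H_L = 25.01 + 3.070 = 28.08 m

H_L ≈ 28.1 m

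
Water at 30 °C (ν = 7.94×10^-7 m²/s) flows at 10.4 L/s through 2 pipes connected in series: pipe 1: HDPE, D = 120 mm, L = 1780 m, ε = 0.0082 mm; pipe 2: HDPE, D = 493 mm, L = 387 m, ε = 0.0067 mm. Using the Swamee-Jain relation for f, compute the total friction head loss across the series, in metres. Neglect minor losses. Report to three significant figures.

Pipe 1: V = 0.9196 m/s, Re = 1.39×10^5, ε/D = 6.83×10^-5, f = 0.01719, h_1 = f(L/D)V²/2g = 10.99 m
Pipe 2: V = 0.05448 m/s, Re = 3.38×10^4, ε/D = 1.36×10^-5, f = 0.02276, h_2 = f(L/D)V²/2g = 0.002703 m
Series → Q common, losses add: H = Σh = 10.99 m

H ≈ 11.0 m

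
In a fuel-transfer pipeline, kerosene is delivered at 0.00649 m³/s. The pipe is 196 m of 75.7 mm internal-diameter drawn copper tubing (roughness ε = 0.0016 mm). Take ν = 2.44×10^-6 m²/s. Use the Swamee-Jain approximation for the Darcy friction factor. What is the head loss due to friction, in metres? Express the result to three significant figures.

V = 4Q/(πD²) = 4·0.00649/(π·0.0757²) = 1.442 m/s
Re = VD/ν = 1.442·0.0757/2.44×10^-6 = 4.47×10^4 → turbulent
ε/D = 0.0016/75.7 = 2.11×10^-5
Swamee-Jain: f = 0.02137
h_f = f(L/D)V²/(2g) = 0.02137·(196/0.0757)·1.442²/(2·9.81) = 5.865 m

h_f ≈ 5.86 m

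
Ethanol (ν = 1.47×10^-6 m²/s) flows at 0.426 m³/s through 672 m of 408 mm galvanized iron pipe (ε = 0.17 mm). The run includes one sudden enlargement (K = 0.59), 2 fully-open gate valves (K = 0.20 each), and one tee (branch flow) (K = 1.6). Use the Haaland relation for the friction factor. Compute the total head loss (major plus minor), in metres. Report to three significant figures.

V = 4Q/(πD²) = 3.258 m/s; V²/2g = 0.5411 m
Re = 9.04×10^5, ε/D = 4.17×10^-4 → f = 0.01662 (Haaland)
Major: h_f = f(L/D)·V²/2g = 0.01662·1647·0.5411 = 14.81 m
Minor: ΣK = 2.59; h_m = ΣK·V²/2g = 1.402 m
Total H_L = 14.81 + 1.402 = 16.21 m

H_L ≈ 16.2 m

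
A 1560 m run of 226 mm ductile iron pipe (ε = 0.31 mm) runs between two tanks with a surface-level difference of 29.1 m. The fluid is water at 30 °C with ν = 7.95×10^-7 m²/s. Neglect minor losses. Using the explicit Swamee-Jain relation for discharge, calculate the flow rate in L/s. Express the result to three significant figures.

Q ≈ 78.4 L/s

Swamee-Jain (Type II): Q = -0.965·√(gD⁵h_f/L)·ln[ε/(3.7D) + √(3.17ν²L/(gD³h_f))]
√(gD⁵h_f/L) = √(9.81·0.226⁵·29.1/1560) = 0.01039
ε/(3.7D) = 3.71×10^-4; √(3.17ν²L/(gD³h_f)) = 3.08×10^-5
Q = -0.965·0.01039·ln(4.015×10^-4) = 0.07839 m³/s
Check: V = 1.95 m/s, Re = 5.55×10^5, f = 0.02178, h_f = 29.3 m ≈ 29.1 m ✓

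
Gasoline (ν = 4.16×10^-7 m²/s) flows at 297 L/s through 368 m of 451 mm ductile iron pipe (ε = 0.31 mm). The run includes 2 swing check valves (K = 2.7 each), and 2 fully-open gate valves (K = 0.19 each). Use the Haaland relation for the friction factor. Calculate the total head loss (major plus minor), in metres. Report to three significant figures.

H_L ≈ 3.63 m

V = 4Q/(πD²) = 1.859 m/s; V²/2g = 0.1762 m
Re = 2.02×10^6, ε/D = 6.87×10^-4 → f = 0.01817 (Haaland)
Major: h_f = f(L/D)·V²/2g = 0.01817·816.0·0.1762 = 2.612 m
Minor: ΣK = 5.78; h_m = ΣK·V²/2g = 1.018 m
Total H_L = 2.612 + 1.018 = 3.630 m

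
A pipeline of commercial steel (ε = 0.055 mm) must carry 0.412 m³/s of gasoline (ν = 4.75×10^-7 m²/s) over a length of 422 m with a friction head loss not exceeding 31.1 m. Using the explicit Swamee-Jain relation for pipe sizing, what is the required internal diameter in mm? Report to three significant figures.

D ≈ 308 mm

Swamee-Jain (Type III): D = 0.66·[ε^1.25·(LQ²/(gh_f))^4.75 + ν·Q^9.4·(L/(gh_f))^5.2]^0.04
LQ²/(gh_f) = 0.2348; L/(gh_f) = 1.383
Term 1 = ε^1.25·(…)^4.75 = 4.85×10^-9; Term 2 = ν·Q^9.4·(…)^5.2 = 6.16×10^-10
D = 0.66·(4.85×10^-9 + 6.16×10^-10)^0.04 = 0.3084 m = 308 mm
Check: V = 5.52 m/s, Re = 3.58×10^6, f = 0.01380, h_f = 29.3 m ≈ 31.1 m ✓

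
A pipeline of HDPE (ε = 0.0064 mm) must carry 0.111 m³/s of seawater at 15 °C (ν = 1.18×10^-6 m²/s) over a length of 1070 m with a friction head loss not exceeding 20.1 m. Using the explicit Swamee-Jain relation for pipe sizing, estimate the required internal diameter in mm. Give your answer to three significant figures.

Swamee-Jain (Type III): D = 0.66·[ε^1.25·(LQ²/(gh_f))^4.75 + ν·Q^9.4·(L/(gh_f))^5.2]^0.04
LQ²/(gh_f) = 0.06686; L/(gh_f) = 5.426
Term 1 = ε^1.25·(…)^4.75 = 8.46×10^-13; Term 2 = ν·Q^9.4·(…)^5.2 = 8.27×10^-12
D = 0.66·(8.46×10^-13 + 8.27×10^-12)^0.04 = 0.2387 m = 239 mm
Check: V = 2.48 m/s, Re = 5.02×10^5, f = 0.01350, h_f = 19.0 m ≈ 20.1 m ✓

D ≈ 239 mm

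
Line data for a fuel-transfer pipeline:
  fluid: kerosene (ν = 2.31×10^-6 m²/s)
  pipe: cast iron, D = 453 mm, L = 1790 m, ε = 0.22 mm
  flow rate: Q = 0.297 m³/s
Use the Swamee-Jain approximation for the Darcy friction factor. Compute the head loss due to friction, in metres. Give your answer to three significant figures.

V = 4Q/(πD²) = 4·0.297/(π·0.453²) = 1.843 m/s
Re = VD/ν = 1.843·0.453/2.31×10^-6 = 3.61×10^5 → turbulent
ε/D = 0.22/453 = 4.86×10^-4
Swamee-Jain: f = 0.01802
h_f = f(L/D)V²/(2g) = 0.01802·(1790/0.453)·1.843²/(2·9.81) = 12.32 m

h_f ≈ 12.3 m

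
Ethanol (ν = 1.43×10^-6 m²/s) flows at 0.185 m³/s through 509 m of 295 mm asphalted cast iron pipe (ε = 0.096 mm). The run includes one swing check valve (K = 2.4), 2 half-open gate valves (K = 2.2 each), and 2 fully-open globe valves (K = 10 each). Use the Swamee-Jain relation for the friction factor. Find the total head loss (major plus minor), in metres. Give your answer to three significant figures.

V = 4Q/(πD²) = 2.707 m/s; V²/2g = 0.3734 m
Re = 5.58×10^5, ε/D = 3.25×10^-4 → f = 0.01646 (Swamee-Jain)
Major: h_f = f(L/D)·V²/2g = 0.01646·1725·0.3734 = 10.60 m
Minor: ΣK = 26.8; h_m = ΣK·V²/2g = 10.01 m
Total H_L = 10.60 + 10.01 = 20.61 m

H_L ≈ 20.6 m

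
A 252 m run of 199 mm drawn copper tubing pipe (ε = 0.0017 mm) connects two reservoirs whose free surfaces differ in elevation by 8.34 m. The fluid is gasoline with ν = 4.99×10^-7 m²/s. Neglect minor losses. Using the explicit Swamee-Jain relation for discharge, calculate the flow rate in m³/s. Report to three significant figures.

Swamee-Jain (Type II): Q = -0.965·√(gD⁵h_f/L)·ln[ε/(3.7D) + √(3.17ν²L/(gD³h_f))]
√(gD⁵h_f/L) = √(9.81·0.199⁵·8.34/252) = 0.01007
ε/(3.7D) = 2.31×10^-6; √(3.17ν²L/(gD³h_f)) = 1.76×10^-5
Q = -0.965·0.01007·ln(1.987×10^-5) = 0.1052 m³/s
Check: V = 3.38 m/s, Re = 1.35×10^6, f = 0.01130, h_f = 8.34 m ≈ 8.34 m ✓

Q ≈ 0.105 m³/s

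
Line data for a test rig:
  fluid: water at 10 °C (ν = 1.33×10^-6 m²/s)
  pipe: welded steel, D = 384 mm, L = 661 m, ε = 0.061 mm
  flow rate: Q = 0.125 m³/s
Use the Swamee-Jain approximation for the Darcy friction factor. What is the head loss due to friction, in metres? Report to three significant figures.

h_f ≈ 1.62 m

V = 4Q/(πD²) = 4·0.125/(π·0.384²) = 1.079 m/s
Re = VD/ν = 1.079·0.384/1.33×10^-6 = 3.12×10^5 → turbulent
ε/D = 0.061/384 = 1.59×10^-4
Swamee-Jain: f = 0.01590
h_f = f(L/D)V²/(2g) = 0.01590·(661/0.384)·1.079²/(2·9.81) = 1.625 m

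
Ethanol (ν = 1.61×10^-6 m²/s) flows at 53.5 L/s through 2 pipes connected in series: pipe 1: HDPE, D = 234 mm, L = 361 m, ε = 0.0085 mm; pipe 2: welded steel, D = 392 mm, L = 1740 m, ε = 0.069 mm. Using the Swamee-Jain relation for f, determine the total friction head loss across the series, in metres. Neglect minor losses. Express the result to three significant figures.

H ≈ 2.79 m

Pipe 1: V = 1.244 m/s, Re = 1.81×10^5, ε/D = 3.63×10^-5, f = 0.01615, h_1 = f(L/D)V²/2g = 1.965 m
Pipe 2: V = 0.4433 m/s, Re = 1.08×10^5, ε/D = 1.76×10^-4, f = 0.01863, h_2 = f(L/D)V²/2g = 0.8281 m
Series → Q common, losses add: H = Σh = 2.794 m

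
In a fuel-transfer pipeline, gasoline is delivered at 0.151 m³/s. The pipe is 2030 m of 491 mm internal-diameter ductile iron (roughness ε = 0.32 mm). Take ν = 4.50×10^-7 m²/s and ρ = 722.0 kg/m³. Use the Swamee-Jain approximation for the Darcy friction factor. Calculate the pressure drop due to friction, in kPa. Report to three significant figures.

Δp ≈ 17.4 kPa

V = 4Q/(πD²) = 4·0.151/(π·0.491²) = 0.7975 m/s
Re = VD/ν = 0.7975·0.491/4.50×10^-7 = 8.70×10^5 → turbulent
ε/D = 0.32/491 = 6.52×10^-4
Swamee-Jain: f = 0.01832
h_f = f(L/D)V²/(2g) = 0.01832·(2030/0.491)·0.7975²/(2·9.81) = 2.455 m
Δp = ρg·h_f = 722.0·9.81·2.455 = 17.39 kPa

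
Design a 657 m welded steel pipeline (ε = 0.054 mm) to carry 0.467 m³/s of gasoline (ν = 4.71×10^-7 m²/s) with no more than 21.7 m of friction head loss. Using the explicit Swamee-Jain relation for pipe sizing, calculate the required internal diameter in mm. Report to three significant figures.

Swamee-Jain (Type III): D = 0.66·[ε^1.25·(LQ²/(gh_f))^4.75 + ν·Q^9.4·(L/(gh_f))^5.2]^0.04
LQ²/(gh_f) = 0.6731; L/(gh_f) = 3.086
Term 1 = ε^1.25·(…)^4.75 = 7.06×10^-7; Term 2 = ν·Q^9.4·(…)^5.2 = 1.29×10^-7
D = 0.66·(7.06×10^-7 + 1.29×10^-7)^0.04 = 0.3771 m = 377 mm
Check: V = 4.18 m/s, Re = 3.35×10^6, f = 0.01331, h_f = 20.7 m ≈ 21.7 m ✓

D ≈ 377 mm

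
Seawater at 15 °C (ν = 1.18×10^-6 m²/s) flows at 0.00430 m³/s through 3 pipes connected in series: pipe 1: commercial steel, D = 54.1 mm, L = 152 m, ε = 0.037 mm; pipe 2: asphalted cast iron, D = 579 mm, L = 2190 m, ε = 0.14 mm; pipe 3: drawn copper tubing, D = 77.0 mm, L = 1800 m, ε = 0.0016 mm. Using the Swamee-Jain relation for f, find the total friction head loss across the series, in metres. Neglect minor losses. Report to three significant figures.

H ≈ 31.1 m

Pipe 1: V = 1.871 m/s, Re = 8.58×10^4, ε/D = 6.84×10^-4, f = 0.02156, h_1 = f(L/D)V²/2g = 10.80 m
Pipe 2: V = 0.01633 m/s, Re = 8010, ε/D = 2.42×10^-4, f = 0.03333, h_2 = f(L/D)V²/2g = 0.001714 m
Pipe 3: V = 0.9234 m/s, Re = 6.03×10^4, ε/D = 2.08×10^-5, f = 0.02001, h_3 = f(L/D)V²/2g = 20.33 m
Series → Q common, losses add: H = Σh = 31.13 m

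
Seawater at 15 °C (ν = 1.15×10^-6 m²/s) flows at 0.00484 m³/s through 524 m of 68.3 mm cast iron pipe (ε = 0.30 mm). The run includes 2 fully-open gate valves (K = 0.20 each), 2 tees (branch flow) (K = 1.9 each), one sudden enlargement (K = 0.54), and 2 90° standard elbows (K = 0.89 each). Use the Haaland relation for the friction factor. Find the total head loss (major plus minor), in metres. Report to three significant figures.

H_L ≈ 21.3 m

V = 4Q/(πD²) = 1.321 m/s; V²/2g = 0.08895 m
Re = 7.85×10^4, ε/D = 0.00439 → f = 0.03043 (Haaland)
Major: h_f = f(L/D)·V²/2g = 0.03043·7672·0.08895 = 20.77 m
Minor: ΣK = 6.52; h_m = ΣK·V²/2g = 0.5799 m
Total H_L = 20.77 + 0.5799 = 21.35 m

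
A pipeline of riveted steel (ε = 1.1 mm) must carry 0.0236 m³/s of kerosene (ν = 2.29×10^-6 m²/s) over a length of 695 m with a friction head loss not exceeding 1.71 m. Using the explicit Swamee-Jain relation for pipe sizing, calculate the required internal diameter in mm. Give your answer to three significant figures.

Swamee-Jain (Type III): D = 0.66·[ε^1.25·(LQ²/(gh_f))^4.75 + ν·Q^9.4·(L/(gh_f))^5.2]^0.04
LQ²/(gh_f) = 0.02308; L/(gh_f) = 41.43
Term 1 = ε^1.25·(…)^4.75 = 3.36×10^-12; Term 2 = ν·Q^9.4·(…)^5.2 = 2.99×10^-13
D = 0.66·(3.36×10^-12 + 2.99×10^-13)^0.04 = 0.2302 m = 230 mm
Check: V = 0.567 m/s, Re = 5.70×10^4, f = 0.03194, h_f = 1.58 m ≈ 1.71 m ✓

D ≈ 230 mm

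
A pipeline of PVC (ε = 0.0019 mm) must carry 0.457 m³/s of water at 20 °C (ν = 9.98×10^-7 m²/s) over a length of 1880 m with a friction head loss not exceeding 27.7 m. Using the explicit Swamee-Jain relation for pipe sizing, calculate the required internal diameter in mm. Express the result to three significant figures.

Swamee-Jain (Type III): D = 0.66·[ε^1.25·(LQ²/(gh_f))^4.75 + ν·Q^9.4·(L/(gh_f))^5.2]^0.04
LQ²/(gh_f) = 1.445; L/(gh_f) = 6.918
Term 1 = ε^1.25·(…)^4.75 = 4.05×10^-7; Term 2 = ν·Q^9.4·(…)^5.2 = 1.48×10^-5
D = 0.66·(4.05×10^-7 + 1.48×10^-5)^0.04 = 0.4235 m = 423 mm
Check: V = 3.24 m/s, Re = 1.38×10^6, f = 0.01114, h_f = 26.5 m ≈ 27.7 m ✓

D ≈ 423 mm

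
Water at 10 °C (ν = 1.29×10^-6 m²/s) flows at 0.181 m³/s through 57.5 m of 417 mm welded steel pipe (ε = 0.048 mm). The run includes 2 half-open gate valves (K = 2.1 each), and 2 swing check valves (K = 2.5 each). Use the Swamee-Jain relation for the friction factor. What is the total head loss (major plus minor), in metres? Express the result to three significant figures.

H_L ≈ 1.01 m

V = 4Q/(πD²) = 1.325 m/s; V²/2g = 0.08952 m
Re = 4.28×10^5, ε/D = 1.15×10^-4 → f = 0.01490 (Swamee-Jain)
Major: h_f = f(L/D)·V²/2g = 0.01490·137.9·0.08952 = 0.1839 m
Minor: ΣK = 9.20; h_m = ΣK·V²/2g = 0.8236 m
Total H_L = 0.1839 + 0.8236 = 1.008 m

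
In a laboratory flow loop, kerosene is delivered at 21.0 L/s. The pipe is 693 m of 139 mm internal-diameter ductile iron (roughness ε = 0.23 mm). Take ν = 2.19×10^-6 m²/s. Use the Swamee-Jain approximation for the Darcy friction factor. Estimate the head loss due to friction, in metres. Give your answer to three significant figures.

h_f ≈ 12.0 m

V = 4Q/(πD²) = 4·0.0210/(π·0.139²) = 1.384 m/s
Re = VD/ν = 1.384·0.139/2.19×10^-6 = 8.78×10^4 → turbulent
ε/D = 0.23/139 = 0.00165
Swamee-Jain: f = 0.02462
h_f = f(L/D)V²/(2g) = 0.02462·(693/0.139)·1.384²/(2·9.81) = 11.98 m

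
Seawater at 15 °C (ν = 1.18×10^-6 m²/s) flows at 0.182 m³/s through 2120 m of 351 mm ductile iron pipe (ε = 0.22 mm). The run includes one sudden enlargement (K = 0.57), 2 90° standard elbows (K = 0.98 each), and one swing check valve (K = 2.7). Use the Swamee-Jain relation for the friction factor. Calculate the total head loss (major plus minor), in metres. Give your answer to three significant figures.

H_L ≈ 21.0 m

V = 4Q/(πD²) = 1.881 m/s; V²/2g = 0.1803 m
Re = 5.59×10^5, ε/D = 6.27×10^-4 → f = 0.01844 (Swamee-Jain)
Major: h_f = f(L/D)·V²/2g = 0.01844·6040·0.1803 = 20.08 m
Minor: ΣK = 5.23; h_m = ΣK·V²/2g = 0.9431 m
Total H_L = 20.08 + 0.9431 = 21.03 m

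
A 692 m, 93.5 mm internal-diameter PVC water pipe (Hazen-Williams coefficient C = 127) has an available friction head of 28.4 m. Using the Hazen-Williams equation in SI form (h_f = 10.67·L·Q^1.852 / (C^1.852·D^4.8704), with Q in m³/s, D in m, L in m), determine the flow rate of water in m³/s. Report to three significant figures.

Rearranging: Q = [h_f·C^1.852·D^4.8704 / (10.67·L)]^(1/1.852)
Q = [28.4·127^1.852·0.0935^4.8704 / (10.67·692)]^0.540 = 0.01240 m³/s

Q ≈ 0.0124 m³/s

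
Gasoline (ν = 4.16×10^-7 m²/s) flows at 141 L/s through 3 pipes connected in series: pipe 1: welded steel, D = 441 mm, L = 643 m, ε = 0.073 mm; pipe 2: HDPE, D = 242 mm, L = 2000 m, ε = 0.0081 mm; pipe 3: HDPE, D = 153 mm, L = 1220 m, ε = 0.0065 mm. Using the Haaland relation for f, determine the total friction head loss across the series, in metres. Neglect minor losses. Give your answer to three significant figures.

Pipe 1: V = 0.9231 m/s, Re = 9.79×10^5, ε/D = 1.66×10^-4, f = 0.01422, h_1 = f(L/D)V²/2g = 0.9004 m
Pipe 2: V = 3.065 m/s, Re = 1.78×10^6, ε/D = 3.35×10^-5, f = 0.01144, h_2 = f(L/D)V²/2g = 45.28 m
Pipe 3: V = 7.669 m/s, Re = 2.82×10^6, ε/D = 4.25×10^-5, f = 0.01123, h_3 = f(L/D)V²/2g = 268.5 m
Series → Q common, losses add: H = Σh = 314.7 m

H ≈ 315 m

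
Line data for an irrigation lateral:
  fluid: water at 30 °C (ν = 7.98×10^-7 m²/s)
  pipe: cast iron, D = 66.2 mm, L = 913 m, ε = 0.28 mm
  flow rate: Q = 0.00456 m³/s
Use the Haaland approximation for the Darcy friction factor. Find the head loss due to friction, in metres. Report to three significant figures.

h_f ≈ 36.8 m

V = 4Q/(πD²) = 4·0.00456/(π·0.0662²) = 1.325 m/s
Re = VD/ν = 1.325·0.0662/7.98×10^-7 = 1.10×10^5 → turbulent
ε/D = 0.28/66.2 = 0.00423
Haaland: f = 0.02981
h_f = f(L/D)V²/(2g) = 0.02981·(913/0.0662)·1.325²/(2·9.81) = 36.77 m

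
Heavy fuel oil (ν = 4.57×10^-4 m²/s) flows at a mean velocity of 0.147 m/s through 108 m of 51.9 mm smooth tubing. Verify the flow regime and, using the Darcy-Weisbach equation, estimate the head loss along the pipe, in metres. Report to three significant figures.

Re = VD/ν = 0.147·0.05190/4.57×10^-4 = 16.7 → laminar (Re < 2300)
f = 64/Re = 3.834
h_f = f(L/D)V²/(2g) = 3.834·(108/0.05190)·0.147²/(2·9.81) = 8.786 m

h_f ≈ 8.79 m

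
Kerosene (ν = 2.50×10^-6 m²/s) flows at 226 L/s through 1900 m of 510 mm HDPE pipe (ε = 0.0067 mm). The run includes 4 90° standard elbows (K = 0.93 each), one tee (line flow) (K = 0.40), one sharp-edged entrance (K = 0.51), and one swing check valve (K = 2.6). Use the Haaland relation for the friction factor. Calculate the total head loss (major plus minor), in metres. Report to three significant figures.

H_L ≈ 3.99 m

V = 4Q/(πD²) = 1.106 m/s; V²/2g = 0.06238 m
Re = 2.26×10^5, ε/D = 1.31×10^-5 → f = 0.01523 (Haaland)
Major: h_f = f(L/D)·V²/2g = 0.01523·3725·0.06238 = 3.539 m
Minor: ΣK = 7.23; h_m = ΣK·V²/2g = 0.4510 m
Total H_L = 3.539 + 0.4510 = 3.990 m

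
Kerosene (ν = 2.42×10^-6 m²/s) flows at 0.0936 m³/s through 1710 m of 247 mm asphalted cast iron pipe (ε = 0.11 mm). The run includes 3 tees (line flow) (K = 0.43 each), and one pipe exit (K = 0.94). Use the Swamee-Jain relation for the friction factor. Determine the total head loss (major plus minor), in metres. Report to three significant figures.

V = 4Q/(πD²) = 1.953 m/s; V²/2g = 0.1945 m
Re = 1.99×10^5, ε/D = 4.45×10^-4 → f = 0.01865 (Swamee-Jain)
Major: h_f = f(L/D)·V²/2g = 0.01865·6923·0.1945 = 25.10 m
Minor: ΣK = 2.23; h_m = ΣK·V²/2g = 0.4337 m
Total H_L = 25.10 + 0.4337 = 25.54 m

H_L ≈ 25.5 m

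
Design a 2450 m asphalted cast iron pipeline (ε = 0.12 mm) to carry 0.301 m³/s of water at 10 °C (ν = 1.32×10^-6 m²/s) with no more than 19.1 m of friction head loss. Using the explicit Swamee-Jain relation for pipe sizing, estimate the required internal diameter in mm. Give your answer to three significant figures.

D ≈ 440 mm

Swamee-Jain (Type III): D = 0.66·[ε^1.25·(LQ²/(gh_f))^4.75 + ν·Q^9.4·(L/(gh_f))^5.2]^0.04
LQ²/(gh_f) = 1.185; L/(gh_f) = 13.08
Term 1 = ε^1.25·(…)^4.75 = 2.81×10^-5; Term 2 = ν·Q^9.4·(…)^5.2 = 1.06×10^-5
D = 0.66·(2.81×10^-5 + 1.06×10^-5)^0.04 = 0.4396 m = 440 mm
Check: V = 1.98 m/s, Re = 6.60×10^5, f = 0.01586, h_f = 17.7 m ≈ 19.1 m ✓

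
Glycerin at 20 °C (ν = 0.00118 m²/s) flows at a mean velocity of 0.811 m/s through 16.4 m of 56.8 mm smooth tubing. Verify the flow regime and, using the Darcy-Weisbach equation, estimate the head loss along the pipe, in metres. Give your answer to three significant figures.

Re = VD/ν = 0.811·0.05680/0.00118 = 39.0 → laminar (Re < 2300)
f = 64/Re = 1.639
h_f = f(L/D)V²/(2g) = 1.639·(16.4/0.05680)·0.811²/(2·9.81) = 15.87 m

h_f ≈ 15.9 m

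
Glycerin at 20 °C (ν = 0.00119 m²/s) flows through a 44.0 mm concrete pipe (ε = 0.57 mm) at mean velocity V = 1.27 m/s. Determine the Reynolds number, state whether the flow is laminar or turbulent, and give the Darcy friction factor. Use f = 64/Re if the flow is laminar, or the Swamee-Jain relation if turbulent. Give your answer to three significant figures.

Re = VD/ν = 1.270·0.0440/0.00119 = 47.0
Re < 2300 → laminar → f = 64/Re = 1.363

Re ≈ 47.0; laminar; f = 64/Re ≈ 1.36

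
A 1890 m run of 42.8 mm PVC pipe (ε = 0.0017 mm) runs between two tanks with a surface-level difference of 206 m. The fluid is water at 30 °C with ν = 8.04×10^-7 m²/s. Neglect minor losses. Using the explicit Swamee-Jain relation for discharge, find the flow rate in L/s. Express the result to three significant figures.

Swamee-Jain (Type II): Q = -0.965·√(gD⁵h_f/L)·ln[ε/(3.7D) + √(3.17ν²L/(gD³h_f))]
√(gD⁵h_f/L) = √(9.81·0.0428⁵·206/1890) = 3.919×10^-4
ε/(3.7D) = 1.07×10^-5; √(3.17ν²L/(gD³h_f)) = 1.56×10^-4
Q = -0.965·3.919×10^-4·ln(1.671×10^-4) = 0.003289 m³/s
Check: V = 2.29 m/s, Re = 1.22×10^5, f = 0.01742, h_f = 205 m ≈ 206 m ✓

Q ≈ 3.29 L/s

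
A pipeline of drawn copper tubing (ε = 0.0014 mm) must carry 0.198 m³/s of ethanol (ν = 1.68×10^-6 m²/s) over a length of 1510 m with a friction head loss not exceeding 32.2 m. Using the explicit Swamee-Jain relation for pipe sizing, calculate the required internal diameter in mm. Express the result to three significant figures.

D ≈ 292 mm

Swamee-Jain (Type III): D = 0.66·[ε^1.25·(LQ²/(gh_f))^4.75 + ν·Q^9.4·(L/(gh_f))^5.2]^0.04
LQ²/(gh_f) = 0.1874; L/(gh_f) = 4.780
Term 1 = ε^1.25·(…)^4.75 = 1.69×10^-11; Term 2 = ν·Q^9.4·(…)^5.2 = 1.40×10^-9
D = 0.66·(1.69×10^-11 + 1.40×10^-9)^0.04 = 0.2922 m = 292 mm
Check: V = 2.95 m/s, Re = 5.14×10^5, f = 0.01311, h_f = 30.1 m ≈ 32.2 m ✓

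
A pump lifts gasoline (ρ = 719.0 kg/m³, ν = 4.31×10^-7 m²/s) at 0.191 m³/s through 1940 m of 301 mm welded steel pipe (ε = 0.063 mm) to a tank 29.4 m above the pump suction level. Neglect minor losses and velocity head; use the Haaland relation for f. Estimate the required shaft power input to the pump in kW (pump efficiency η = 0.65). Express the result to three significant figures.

V = 4Q/(πD²) = 2.684 m/s; Re = 1.87×10^6; ε/D = 2.09×10^-4; f = 0.01434
h_f = f(L/D)V²/2g = 33.95 m
Total head H = z + h_f = 29.4 + 33.95 = 63.35 m
P_hyd = ρgQH = 719.0·9.81·0.191·63.35 = 85.34 kW
P_shaft = P_hyd/η = 85.34/0.65 = 131.3 kW

P_shaft ≈ 131 kW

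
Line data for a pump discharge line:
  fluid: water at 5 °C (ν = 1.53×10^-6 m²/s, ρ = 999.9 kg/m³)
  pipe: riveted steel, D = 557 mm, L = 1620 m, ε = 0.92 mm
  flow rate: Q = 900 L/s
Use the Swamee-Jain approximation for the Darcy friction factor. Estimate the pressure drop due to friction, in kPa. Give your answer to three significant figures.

Δp ≈ 446 kPa

V = 4Q/(πD²) = 4·0.900/(π·0.557²) = 3.694 m/s
Re = VD/ν = 3.694·0.557/1.53×10^-6 = 1.34×10^6 → turbulent
ε/D = 0.92/557 = 0.00165
Swamee-Jain: f = 0.02250
h_f = f(L/D)V²/(2g) = 0.02250·(1620/0.557)·3.694²/(2·9.81) = 45.50 m
Δp = ρg·h_f = 999.9·9.81·45.50 = 446.3 kPa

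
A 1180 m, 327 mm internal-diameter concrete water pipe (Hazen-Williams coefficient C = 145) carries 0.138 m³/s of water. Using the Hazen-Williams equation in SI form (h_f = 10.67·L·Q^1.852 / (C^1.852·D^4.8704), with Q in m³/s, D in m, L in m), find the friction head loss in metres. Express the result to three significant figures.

h_f = 10.67·1180·0.138^1.852 / (145^1.852·0.327^4.8704) = 7.389 m

h_f ≈ 7.39 m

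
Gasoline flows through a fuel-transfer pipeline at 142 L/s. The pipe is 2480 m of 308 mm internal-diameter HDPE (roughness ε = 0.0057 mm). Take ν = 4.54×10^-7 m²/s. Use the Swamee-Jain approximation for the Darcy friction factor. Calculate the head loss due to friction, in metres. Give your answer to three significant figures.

h_f ≈ 17.3 m

V = 4Q/(πD²) = 4·0.142/(π·0.308²) = 1.906 m/s
Re = VD/ν = 1.906·0.308/4.54×10^-7 = 1.29×10^6 → turbulent
ε/D = 0.0057/308 = 1.85×10^-5
Swamee-Jain: f = 0.01163
h_f = f(L/D)V²/(2g) = 0.01163·(2480/0.308)·1.906²/(2·9.81) = 17.34 m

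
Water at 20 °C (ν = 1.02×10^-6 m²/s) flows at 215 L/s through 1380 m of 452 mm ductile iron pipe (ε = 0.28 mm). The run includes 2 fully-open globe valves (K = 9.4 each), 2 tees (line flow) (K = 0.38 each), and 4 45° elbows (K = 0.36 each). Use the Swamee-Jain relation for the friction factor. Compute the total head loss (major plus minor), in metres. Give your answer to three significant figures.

H_L ≈ 7.05 m

V = 4Q/(πD²) = 1.340 m/s; V²/2g = 0.09150 m
Re = 5.94×10^5, ε/D = 6.19×10^-4 → f = 0.01836 (Swamee-Jain)
Major: h_f = f(L/D)·V²/2g = 0.01836·3053·0.09150 = 5.128 m
Minor: ΣK = 21.0; h_m = ΣK·V²/2g = 1.922 m
Total H_L = 5.128 + 1.922 = 7.050 m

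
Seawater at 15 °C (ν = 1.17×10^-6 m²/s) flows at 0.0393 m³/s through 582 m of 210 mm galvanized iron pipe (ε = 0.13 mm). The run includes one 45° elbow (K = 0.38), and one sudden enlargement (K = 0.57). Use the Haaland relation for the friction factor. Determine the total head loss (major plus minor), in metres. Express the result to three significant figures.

V = 4Q/(πD²) = 1.135 m/s; V²/2g = 0.06562 m
Re = 2.04×10^5, ε/D = 6.19×10^-4 → f = 0.01921 (Haaland)
Major: h_f = f(L/D)·V²/2g = 0.01921·2771·0.06562 = 3.494 m
Minor: ΣK = 0.950; h_m = ΣK·V²/2g = 0.06234 m
Total H_L = 3.494 + 0.06234 = 3.556 m

H_L ≈ 3.56 m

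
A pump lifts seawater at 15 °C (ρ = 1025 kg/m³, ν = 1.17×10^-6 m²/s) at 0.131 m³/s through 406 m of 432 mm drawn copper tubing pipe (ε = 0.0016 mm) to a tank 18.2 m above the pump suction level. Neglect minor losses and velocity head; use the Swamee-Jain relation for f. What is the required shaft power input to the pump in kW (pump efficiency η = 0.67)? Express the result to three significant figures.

P_shaft ≈ 36.8 kW

V = 4Q/(πD²) = 0.8937 m/s; Re = 3.30×10^5; ε/D = 3.70×10^-6; f = 0.01417
h_f = f(L/D)V²/2g = 0.5421 m
Total head H = z + h_f = 18.2 + 0.5421 = 18.74 m
P_hyd = ρgQH = 1025·9.81·0.131·18.74 = 24.69 kW
P_shaft = P_hyd/η = 24.69/0.67 = 36.85 kW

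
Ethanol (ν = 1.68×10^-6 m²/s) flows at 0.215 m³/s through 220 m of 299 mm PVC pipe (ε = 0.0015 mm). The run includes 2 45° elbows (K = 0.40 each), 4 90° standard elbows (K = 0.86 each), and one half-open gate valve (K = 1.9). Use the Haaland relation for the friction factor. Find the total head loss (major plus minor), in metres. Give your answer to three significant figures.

V = 4Q/(πD²) = 3.062 m/s; V²/2g = 0.4779 m
Re = 5.45×10^5, ε/D = 5.02×10^-6 → f = 0.01292 (Haaland)
Major: h_f = f(L/D)·V²/2g = 0.01292·735.8·0.4779 = 4.544 m
Minor: ΣK = 6.14; h_m = ΣK·V²/2g = 2.934 m
Total H_L = 4.544 + 2.934 = 7.478 m

H_L ≈ 7.48 m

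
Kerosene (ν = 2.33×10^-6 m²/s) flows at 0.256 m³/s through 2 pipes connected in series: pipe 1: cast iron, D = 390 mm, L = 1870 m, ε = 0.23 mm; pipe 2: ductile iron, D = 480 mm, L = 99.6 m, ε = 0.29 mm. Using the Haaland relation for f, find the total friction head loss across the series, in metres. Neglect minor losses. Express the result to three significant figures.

Pipe 1: V = 2.143 m/s, Re = 3.59×10^5, ε/D = 5.90×10^-4, f = 0.01840, h_1 = f(L/D)V²/2g = 20.65 m
Pipe 2: V = 1.415 m/s, Re = 2.91×10^5, ε/D = 6.04×10^-4, f = 0.01869, h_2 = f(L/D)V²/2g = 0.3955 m
Series → Q common, losses add: H = Σh = 21.04 m

H ≈ 21.0 m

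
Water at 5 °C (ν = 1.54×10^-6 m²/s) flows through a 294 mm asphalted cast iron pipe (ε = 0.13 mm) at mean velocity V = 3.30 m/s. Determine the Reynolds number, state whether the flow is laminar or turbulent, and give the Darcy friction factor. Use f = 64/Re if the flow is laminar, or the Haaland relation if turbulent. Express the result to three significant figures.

Re ≈ 6.30×10^5; turbulent; f ≈ 0.0170

Re = VD/ν = 3.300·0.294/1.54×10^-6 = 6.30×10^5
Re > 4000 → turbulent; ε/D = 4.42×10^-4
Haaland: f = 0.01702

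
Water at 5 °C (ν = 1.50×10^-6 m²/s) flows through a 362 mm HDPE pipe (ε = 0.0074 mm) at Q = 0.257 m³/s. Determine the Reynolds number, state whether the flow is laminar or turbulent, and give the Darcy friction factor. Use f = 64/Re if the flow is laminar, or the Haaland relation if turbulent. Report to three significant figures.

V = 4Q/(πD²) = 2.497 m/s
Re = VD/ν = 2.497·0.362/1.50×10^-6 = 6.03×10^5
Re > 4000 → turbulent; ε/D = 2.04×10^-5
Haaland: f = 0.01291

Re ≈ 6.03×10^5; turbulent; f ≈ 0.0129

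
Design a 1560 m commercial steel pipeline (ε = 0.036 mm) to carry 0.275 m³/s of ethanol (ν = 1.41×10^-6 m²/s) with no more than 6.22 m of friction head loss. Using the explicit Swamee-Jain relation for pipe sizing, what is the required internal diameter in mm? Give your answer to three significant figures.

D ≈ 471 mm

Swamee-Jain (Type III): D = 0.66·[ε^1.25·(LQ²/(gh_f))^4.75 + ν·Q^9.4·(L/(gh_f))^5.2]^0.04
LQ²/(gh_f) = 1.933; L/(gh_f) = 25.57
Term 1 = ε^1.25·(…)^4.75 = 6.39×10^-5; Term 2 = ν·Q^9.4·(…)^5.2 = 1.58×10^-4
D = 0.66·(6.39×10^-5 + 1.58×10^-4)^0.04 = 0.4714 m = 471 mm
Check: V = 1.58 m/s, Re = 5.27×10^5, f = 0.01409, h_f = 5.90 m ≈ 6.22 m ✓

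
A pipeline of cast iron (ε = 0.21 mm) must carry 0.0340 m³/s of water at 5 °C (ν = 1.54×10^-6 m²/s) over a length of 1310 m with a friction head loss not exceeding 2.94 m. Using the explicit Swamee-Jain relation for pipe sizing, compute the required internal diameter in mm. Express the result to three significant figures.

D ≈ 251 mm

Swamee-Jain (Type III): D = 0.66·[ε^1.25·(LQ²/(gh_f))^4.75 + ν·Q^9.4·(L/(gh_f))^5.2]^0.04
LQ²/(gh_f) = 0.05251; L/(gh_f) = 45.42
Term 1 = ε^1.25·(…)^4.75 = 2.11×10^-11; Term 2 = ν·Q^9.4·(…)^5.2 = 1.00×10^-11
D = 0.66·(2.11×10^-11 + 1.00×10^-11)^0.04 = 0.2508 m = 251 mm
Check: V = 0.688 m/s, Re = 1.12×10^5, f = 0.02151, h_f = 2.72 m ≈ 2.94 m ✓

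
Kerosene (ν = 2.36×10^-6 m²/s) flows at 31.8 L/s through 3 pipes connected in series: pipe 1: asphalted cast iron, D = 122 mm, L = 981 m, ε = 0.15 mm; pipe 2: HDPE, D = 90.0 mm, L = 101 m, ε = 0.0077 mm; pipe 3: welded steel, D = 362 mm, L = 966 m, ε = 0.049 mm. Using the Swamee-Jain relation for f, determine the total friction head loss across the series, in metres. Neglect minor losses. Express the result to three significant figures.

Pipe 1: V = 2.720 m/s, Re = 1.41×10^5, ε/D = 0.00123, f = 0.02252, h_1 = f(L/D)V²/2g = 68.30 m
Pipe 2: V = 4.999 m/s, Re = 1.91×10^5, ε/D = 8.56×10^-5, f = 0.01640, h_2 = f(L/D)V²/2g = 23.44 m
Pipe 3: V = 0.3090 m/s, Re = 4.74×10^4, ε/D = 1.35×10^-4, f = 0.02154, h_3 = f(L/D)V²/2g = 0.2797 m
Series → Q common, losses add: H = Σh = 92.02 m

H ≈ 92.0 m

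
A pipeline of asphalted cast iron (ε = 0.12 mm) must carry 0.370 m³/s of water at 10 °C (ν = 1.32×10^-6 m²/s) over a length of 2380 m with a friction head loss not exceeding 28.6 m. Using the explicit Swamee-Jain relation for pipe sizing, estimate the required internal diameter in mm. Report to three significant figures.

Swamee-Jain (Type III): D = 0.66·[ε^1.25·(LQ²/(gh_f))^4.75 + ν·Q^9.4·(L/(gh_f))^5.2]^0.04
LQ²/(gh_f) = 1.161; L/(gh_f) = 8.483
Term 1 = ε^1.25·(…)^4.75 = 2.56×10^-5; Term 2 = ν·Q^9.4·(…)^5.2 = 7.76×10^-6
D = 0.66·(2.56×10^-5 + 7.76×10^-6)^0.04 = 0.4370 m = 437 mm
Check: V = 2.47 m/s, Re = 8.17×10^5, f = 0.01568, h_f = 26.5 m ≈ 28.6 m ✓

D ≈ 437 mm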